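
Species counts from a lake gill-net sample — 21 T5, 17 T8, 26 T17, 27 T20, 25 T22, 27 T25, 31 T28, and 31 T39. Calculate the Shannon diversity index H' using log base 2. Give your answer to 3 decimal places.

Total N = 21+17+26+27+25+27+31+31 = 205, so the proportions are 0.10244, 0.08293, 0.12683, 0.13171, 0.12195, 0.13171, 0.15122, 0.15122 (working shown to 5 dp, full precision carried).
Each pᵢ log₂ pᵢ term: 0.10244×(-3.28716)=-0.33673, 0.08293×(-3.59202)=-0.29787, 0.12683×(-2.97904)=-0.37783, 0.13171×(-2.92459)=-0.38519, 0.12195×(-3.03562)=-0.37020, 0.13171×(-2.92459)=-0.38519, 0.15122×(-2.72528)=-0.41212, 0.15122×(-2.72528)=-0.41212.
Sum = -2.97725, so H' = 2.977.

2.977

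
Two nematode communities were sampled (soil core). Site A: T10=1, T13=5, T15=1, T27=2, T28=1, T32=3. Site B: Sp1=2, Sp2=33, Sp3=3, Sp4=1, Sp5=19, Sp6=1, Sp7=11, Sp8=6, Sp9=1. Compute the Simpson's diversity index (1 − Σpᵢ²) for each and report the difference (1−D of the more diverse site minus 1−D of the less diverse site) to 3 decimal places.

Site A: N=13, proportions 0.07692, 0.38462, 0.07692, 0.15385, 0.07692, 0.23077, giving 1−D = 0.75740 (working shown to 5 dp, full precision carried).
Site B: N=77, proportions 0.02597, 0.42857, 0.03896, 0.01299, 0.24675, 0.01299, 0.14286, 0.07792, 0.01299, giving 1−D = 0.72626.
Difference = |0.75740 − 0.72626| = 0.03114, i.e. 0.031 to 3 decimal places.

0.031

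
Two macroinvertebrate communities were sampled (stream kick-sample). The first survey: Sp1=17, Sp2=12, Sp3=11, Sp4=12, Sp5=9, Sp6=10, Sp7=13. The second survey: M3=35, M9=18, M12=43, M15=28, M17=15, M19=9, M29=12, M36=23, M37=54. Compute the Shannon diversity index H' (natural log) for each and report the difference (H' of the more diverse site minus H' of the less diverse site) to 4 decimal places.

0.1266

The first survey: N=84, proportions 0.202381, 0.142857, 0.130952, 0.142857, 0.107143, 0.119048, 0.154762, giving H' = 1.926954 (working shown to 6 dp, full precision carried).
The second survey: N=237, proportions 0.147679, 0.075949, 0.181435, 0.118143, 0.063291, 0.037975, 0.050633, 0.097046, 0.227848, giving H' = 2.053573.
Difference = |1.926954 − 2.053573| = 0.126619, i.e. 0.1266 to 4 decimal places.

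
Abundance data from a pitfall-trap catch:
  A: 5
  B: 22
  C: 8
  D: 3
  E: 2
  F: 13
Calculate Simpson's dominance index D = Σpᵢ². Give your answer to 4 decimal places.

Total N = 5+22+8+3+2+13 = 53, so the proportions are 0.09434, 0.415094, 0.150943, 0.056604, 0.037736, 0.245283 (working shown to 6 dp, full precision carried).
D = 0.09434² + 0.415094² + 0.150943² + 0.056604² + 0.037736² + 0.245283² = 0.008900 + 0.172303 + 0.022784 + 0.003204 + 0.001424 + 0.060164 = 0.268779.
To 4 decimal places, D = 0.2688.

0.2688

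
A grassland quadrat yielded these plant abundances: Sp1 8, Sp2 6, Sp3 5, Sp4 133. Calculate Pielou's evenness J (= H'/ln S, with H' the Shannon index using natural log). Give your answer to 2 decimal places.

0.37

Total N = 8+6+5+133 = 152, so the proportions are 0.0526, 0.0395, 0.0329, 0.875 (working shown to 4 dp, full precision carried).
H' = −Σ pᵢ ln pᵢ = −((-0.1550) + (-0.1276) + (-0.1123) + (-0.1168)) = 0.5117.
With S = 4 species, ln S = 1.3863, so J = 0.5117/1.3863 = 0.3691, i.e. 0.37 to 2 decimal places.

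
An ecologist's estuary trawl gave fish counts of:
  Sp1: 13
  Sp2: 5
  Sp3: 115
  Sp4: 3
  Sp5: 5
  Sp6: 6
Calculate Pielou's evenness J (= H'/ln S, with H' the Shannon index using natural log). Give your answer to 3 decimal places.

Total N = 13+5+115+3+5+6 = 147, so the proportions are 0.08844, 0.03401, 0.78231, 0.02041, 0.03401, 0.04082 (working shown to 5 dp, full precision carried).
H' = −Σ pᵢ ln pᵢ = −((-0.21450) + (-0.11500) + (-0.19206) + (-0.07942) + (-0.11500) + (-0.13056)) = 0.84654.
With S = 6 species, ln S = 1.79176, so J = 0.84654/1.79176 = 0.47246, i.e. 0.472 to 3 decimal places.

0.472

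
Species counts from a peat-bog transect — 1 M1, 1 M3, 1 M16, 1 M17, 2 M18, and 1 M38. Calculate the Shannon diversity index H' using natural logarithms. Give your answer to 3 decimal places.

Total N = 1+1+1+1+2+1 = 7, so the proportions are 0.14286, 0.14286, 0.14286, 0.14286, 0.28571, 0.14286 (working shown to 5 dp, full precision carried).
Each pᵢ ln pᵢ term: 0.14286×(-1.94591)=-0.27799, 0.14286×(-1.94591)=-0.27799, 0.14286×(-1.94591)=-0.27799, 0.14286×(-1.94591)=-0.27799, 0.28571×(-1.25276)=-0.35793, 0.14286×(-1.94591)=-0.27799.
Sum = -1.74787, so H' = 1.748.

1.748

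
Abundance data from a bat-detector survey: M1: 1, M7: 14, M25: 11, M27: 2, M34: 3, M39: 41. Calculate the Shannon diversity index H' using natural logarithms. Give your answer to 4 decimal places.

1.2175

Total N = 1+14+11+2+3+41 = 72, so the proportions are 0.013889, 0.194444, 0.152778, 0.027778, 0.041667, 0.569444 (working shown to 6 dp, full precision carried).
Each pᵢ ln pᵢ term: 0.013889×(-4.276666)=-0.059398, 0.194444×(-1.637609)=-0.318424, 0.152778×(-1.878771)=-0.287034, 0.027778×(-3.583519)=-0.099542, 0.041667×(-3.178054)=-0.132419, 0.569444×(-0.563094)=-0.320651.
Sum = -1.217468, so H' = 1.2175.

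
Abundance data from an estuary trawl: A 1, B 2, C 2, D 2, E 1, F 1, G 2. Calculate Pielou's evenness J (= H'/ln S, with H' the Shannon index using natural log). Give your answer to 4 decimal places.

0.9732

Total N = 1+2+2+2+1+1+2 = 11, so the proportions are 0.090909, 0.181818, 0.181818, 0.181818, 0.090909, 0.090909, 0.181818 (working shown to 6 dp, full precision carried).
H' = −Σ pᵢ ln pᵢ = −((-0.217990) + (-0.309954) + (-0.309954) + (-0.309954) + (-0.217990) + (-0.217990) + (-0.309954)) = 1.893788.
With S = 7 species, ln S = 1.945910, so J = 1.893788/1.945910 = 0.973215, i.e. 0.9732 to 4 decimal places.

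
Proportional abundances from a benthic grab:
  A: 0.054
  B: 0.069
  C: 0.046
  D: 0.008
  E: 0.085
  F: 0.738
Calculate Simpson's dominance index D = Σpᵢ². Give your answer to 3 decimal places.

0.562

D = 0.054² + 0.069² + 0.046² + 0.008² + 0.085² + 0.738² = 0.00292 + 0.00476 + 0.00212 + 0.00006 + 0.00723 + 0.54464 = 0.56173 (working shown to 5 dp, full precision carried).
To 3 decimal places, D = 0.562.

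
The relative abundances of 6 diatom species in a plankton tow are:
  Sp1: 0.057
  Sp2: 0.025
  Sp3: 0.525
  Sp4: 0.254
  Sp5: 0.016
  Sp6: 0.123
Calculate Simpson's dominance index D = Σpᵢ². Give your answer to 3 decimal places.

0.359

D = 0.057² + 0.025² + 0.525² + 0.254² + 0.016² + 0.123² = 0.00325 + 0.00063 + 0.27563 + 0.06452 + 0.00026 + 0.01513 = 0.35940 (working shown to 5 dp, full precision carried).
To 3 decimal places, D = 0.359.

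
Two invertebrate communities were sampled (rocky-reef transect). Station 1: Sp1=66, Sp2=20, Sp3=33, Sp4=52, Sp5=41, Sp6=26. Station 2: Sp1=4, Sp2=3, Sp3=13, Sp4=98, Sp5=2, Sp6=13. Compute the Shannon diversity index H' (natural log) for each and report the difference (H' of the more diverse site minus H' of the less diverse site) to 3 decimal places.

0.781

Station 1: N=238, proportions 0.27731, 0.08403, 0.13866, 0.21849, 0.17227, 0.10924, giving H' = 1.71493 (working shown to 5 dp, full precision carried).
Station 2: N=133, proportions 0.03008, 0.02256, 0.09774, 0.73684, 0.01504, 0.09774, giving H' = 0.93364.
Difference = |1.71493 − 0.93364| = 0.78129, i.e. 0.781 to 3 decimal places.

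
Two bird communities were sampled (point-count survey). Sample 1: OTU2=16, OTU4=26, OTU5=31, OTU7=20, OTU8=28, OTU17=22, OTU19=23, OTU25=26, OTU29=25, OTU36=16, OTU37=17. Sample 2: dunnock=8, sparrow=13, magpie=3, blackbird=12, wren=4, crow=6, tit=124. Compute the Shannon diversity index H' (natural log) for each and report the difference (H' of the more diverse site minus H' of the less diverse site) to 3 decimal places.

1.340

Sample 1: N=250, proportions 0.064, 0.104, 0.124, 0.08, 0.112, 0.088, 0.092, 0.104, 0.1, 0.064, 0.068, giving H' = 2.37518 (working shown to 5 dp, full precision carried).
Sample 2: N=170, proportions 0.04706, 0.07647, 0.01765, 0.07059, 0.02353, 0.03529, 0.72941, giving H' = 1.03518.
Difference = |2.37518 − 1.03518| = 1.34000, i.e. 1.340 to 3 decimal places.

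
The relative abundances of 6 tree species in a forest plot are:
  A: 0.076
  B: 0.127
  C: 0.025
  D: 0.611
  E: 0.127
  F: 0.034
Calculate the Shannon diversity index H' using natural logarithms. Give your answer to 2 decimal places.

1.23

Each pᵢ ln pᵢ term (working shown to 4 dp, full precision carried): 0.076×(-2.5770)=-0.1959, 0.127×(-2.0636)=-0.2621, 0.025×(-3.6889)=-0.0922, 0.611×(-0.4927)=-0.3010, 0.127×(-2.0636)=-0.2621, 0.034×(-3.3814)=-0.1150.
Sum = -1.2282, so H' = 1.23.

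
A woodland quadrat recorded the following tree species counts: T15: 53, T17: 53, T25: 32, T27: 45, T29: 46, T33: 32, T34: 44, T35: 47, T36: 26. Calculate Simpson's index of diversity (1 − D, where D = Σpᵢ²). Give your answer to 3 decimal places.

0.884

Total N = 53+53+32+45+46+32+44+47+26 = 378, so the proportions are 0.14021, 0.14021, 0.08466, 0.11905, 0.12169, 0.08466, 0.1164, 0.12434, 0.06878 (working shown to 5 dp, full precision carried).
D = 0.14021² + 0.14021² + 0.08466² + 0.11905² + 0.12169² + 0.08466² + 0.1164² + 0.12434² + 0.06878² = 0.01966 + 0.01966 + 0.00717 + 0.01417 + 0.01481 + 0.00717 + 0.01355 + 0.01546 + 0.00473 = 0.11637.
So 1 − D = 0.88363, i.e. 0.884 to 3 decimal places.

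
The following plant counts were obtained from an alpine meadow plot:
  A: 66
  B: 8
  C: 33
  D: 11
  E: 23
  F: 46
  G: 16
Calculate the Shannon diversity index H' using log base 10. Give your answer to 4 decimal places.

Total N = 66+8+33+11+23+46+16 = 203, so the proportions are 0.325123, 0.039409, 0.162562, 0.054187, 0.1133, 0.226601, 0.078818 (working shown to 6 dp, full precision carried).
Each pᵢ log₁₀ pᵢ term: 0.325123×(-0.487952)=-0.158645, 0.039409×(-1.404406)=-0.055346, 0.162562×(-0.788982)=-0.128258, 0.054187×(-1.266103)=-0.068607, 0.1133×(-0.945768)=-0.107156, 0.226601×(-0.644738)=-0.146098, 0.078818×(-1.103376)=-0.086966.
Sum = -0.751075, so H' = 0.7511.

0.7511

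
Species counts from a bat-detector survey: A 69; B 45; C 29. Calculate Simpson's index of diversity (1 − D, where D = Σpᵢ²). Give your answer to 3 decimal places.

Total N = 69+45+29 = 143, so the proportions are 0.48252, 0.31469, 0.2028 (working shown to 5 dp, full precision carried).
D = 0.48252² + 0.31469² + 0.2028² = 0.23282 + 0.09903 + 0.04113 = 0.37298.
So 1 − D = 0.62702, i.e. 0.627 to 3 decimal places.

0.627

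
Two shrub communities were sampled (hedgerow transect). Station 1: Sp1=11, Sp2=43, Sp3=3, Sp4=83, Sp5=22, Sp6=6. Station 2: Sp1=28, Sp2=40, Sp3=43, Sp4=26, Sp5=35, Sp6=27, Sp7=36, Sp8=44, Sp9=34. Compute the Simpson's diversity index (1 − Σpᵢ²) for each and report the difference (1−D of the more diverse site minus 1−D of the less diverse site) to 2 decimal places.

Station 1: N=168, proportions 0.0655, 0.256, 0.0179, 0.494, 0.131, 0.0357, giving 1−D = 0.6674 (working shown to 4 dp, full precision carried).
Station 2: N=313, proportions 0.0895, 0.1278, 0.1374, 0.0831, 0.1118, 0.0863, 0.115, 0.1406, 0.1086, giving 1−D = 0.8852.
Difference = |0.6674 − 0.8852| = 0.2178, i.e. 0.22 to 2 decimal places.

0.22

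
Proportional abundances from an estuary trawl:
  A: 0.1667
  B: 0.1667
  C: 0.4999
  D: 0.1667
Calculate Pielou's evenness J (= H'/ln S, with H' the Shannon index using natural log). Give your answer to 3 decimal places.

0.896

H' = −Σ pᵢ ln pᵢ = −((-0.29865) + (-0.29865) + (-0.34660) + (-0.29865)) = 1.24256 (working shown to 5 dp, full precision carried).
With S = 4 species, ln S = 1.38629, so J = 1.24256/1.38629 = 0.89632, i.e. 0.896 to 3 decimal places.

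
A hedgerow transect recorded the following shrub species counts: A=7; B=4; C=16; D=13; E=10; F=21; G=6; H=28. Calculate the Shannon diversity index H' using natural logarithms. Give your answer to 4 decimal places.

1.9122

Total N = 7+4+16+13+10+21+6+28 = 105, so the proportions are 0.066667, 0.038095, 0.152381, 0.12381, 0.095238, 0.2, 0.057143, 0.266667 (working shown to 6 dp, full precision carried).
Each pᵢ ln pᵢ term: 0.066667×(-2.708050)=-0.180537, 0.038095×(-3.267666)=-0.124483, 0.152381×(-1.881372)=-0.286685, 0.12381×(-2.089011)=-0.258639, 0.095238×(-2.351375)=-0.223941, 0.2×(-1.609438)=-0.321888, 0.057143×(-2.862201)=-0.163554, 0.266667×(-1.321756)=-0.352468.
Sum = -1.912194, so H' = 1.9122.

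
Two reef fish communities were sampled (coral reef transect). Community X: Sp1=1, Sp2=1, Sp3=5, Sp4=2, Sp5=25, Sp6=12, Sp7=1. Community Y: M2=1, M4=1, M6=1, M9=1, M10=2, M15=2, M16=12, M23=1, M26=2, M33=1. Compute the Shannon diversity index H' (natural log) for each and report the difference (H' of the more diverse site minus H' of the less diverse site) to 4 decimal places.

Community X: N=47, proportions 0.021277, 0.021277, 0.106383, 0.042553, 0.531915, 0.255319, 0.021277, giving H' = 1.302823 (working shown to 6 dp, full precision carried).
Community Y: N=24, proportions 0.041667, 0.041667, 0.041667, 0.041667, 0.083333, 0.083333, 0.5, 0.041667, 0.083333, 0.041667, giving H' = 1.762314.
Difference = |1.302823 − 1.762314| = 0.459491, i.e. 0.4595 to 4 decimal places.

0.4595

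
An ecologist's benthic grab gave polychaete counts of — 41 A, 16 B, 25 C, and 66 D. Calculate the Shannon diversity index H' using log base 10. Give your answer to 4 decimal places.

Total N = 41+16+25+66 = 148, so the proportions are 0.277027, 0.108108, 0.168919, 0.445946 (working shown to 6 dp, full precision carried).
Each pᵢ log₁₀ pᵢ term: 0.277027×(-0.557478)=-0.154436, 0.108108×(-0.966142)=-0.104448, 0.168919×(-0.772322)=-0.130460, 0.445946×(-0.350718)=-0.156401.
Sum = -0.545745, so H' = 0.5457.

0.5457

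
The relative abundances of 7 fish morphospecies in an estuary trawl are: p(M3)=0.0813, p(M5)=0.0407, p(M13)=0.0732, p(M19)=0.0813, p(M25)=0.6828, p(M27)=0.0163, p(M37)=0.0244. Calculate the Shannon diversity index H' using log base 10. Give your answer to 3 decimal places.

0.499

Each pᵢ log₁₀ pᵢ term (working shown to 5 dp, full precision carried): 0.0813×(-1.08991)=-0.08861, 0.0407×(-1.39041)=-0.05659, 0.0732×(-1.13549)=-0.08312, 0.0813×(-1.08991)=-0.08861, 0.6828×(-0.16571)=-0.11314, 0.0163×(-1.78781)=-0.02914, 0.0244×(-1.61261)=-0.03935.
Sum = -0.49856, so H' = 0.499.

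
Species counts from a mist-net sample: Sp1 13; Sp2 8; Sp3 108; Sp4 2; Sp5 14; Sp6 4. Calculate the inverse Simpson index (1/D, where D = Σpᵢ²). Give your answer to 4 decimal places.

1.8328

Total N = 13+8+108+2+14+4 = 149, so the proportions are 0.0872483, 0.0536913, 0.7248322, 0.0134228, 0.0939597, 0.0268456 (working shown to 7 dp, full precision carried).
D = 0.0872483² + 0.0536913² + 0.7248322² + 0.0134228² + 0.0939597² + 0.0268456² = 0.0076123 + 0.0028828 + 0.5253817 + 0.0001802 + 0.0088284 + 0.0007207 = 0.5456061.
So 1/D = 1.832824, i.e. 1.8328 to 4 decimal places.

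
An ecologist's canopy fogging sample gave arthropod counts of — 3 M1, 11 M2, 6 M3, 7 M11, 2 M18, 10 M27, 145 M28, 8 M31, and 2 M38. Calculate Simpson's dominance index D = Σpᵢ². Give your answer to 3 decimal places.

0.569

Total N = 3+11+6+7+2+10+145+8+2 = 194, so the proportions are 0.01546, 0.0567, 0.03093, 0.03608, 0.01031, 0.05155, 0.74742, 0.04124, 0.01031 (working shown to 5 dp, full precision carried).
D = 0.01546² + 0.0567² + 0.03093² + 0.03608² + 0.01031² + 0.05155² + 0.74742² + 0.04124² + 0.01031² = 0.00024 + 0.00322 + 0.00096 + 0.00130 + 0.00011 + 0.00266 + 0.55864 + 0.00170 + 0.00011 = 0.56892.
To 3 decimal places, D = 0.569.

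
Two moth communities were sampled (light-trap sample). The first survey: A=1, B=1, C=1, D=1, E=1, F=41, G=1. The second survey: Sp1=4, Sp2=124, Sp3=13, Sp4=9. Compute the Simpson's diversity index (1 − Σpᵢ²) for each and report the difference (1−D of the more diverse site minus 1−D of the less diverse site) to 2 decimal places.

0.07

The first survey: N=47, proportions 0.0213, 0.0213, 0.0213, 0.0213, 0.0213, 0.8723, 0.0213, giving 1−D = 0.2363 (working shown to 4 dp, full precision carried).
The second survey: N=150, proportions 0.0267, 0.8267, 0.0867, 0.06, giving 1−D = 0.3048.
Difference = |0.2363 − 0.3048| = 0.0685, i.e. 0.07 to 2 decimal places.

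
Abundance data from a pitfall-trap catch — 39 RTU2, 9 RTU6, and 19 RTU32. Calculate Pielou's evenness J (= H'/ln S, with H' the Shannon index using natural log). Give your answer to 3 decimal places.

Total N = 39+9+19 = 67, so the proportions are 0.58209, 0.13433, 0.28358 (working shown to 5 dp, full precision carried).
H' = −Σ pᵢ ln pᵢ = −((-0.31499) + (-0.26966) + (-0.35739)) = 0.94203.
With S = 3 species, ln S = 1.09861, so J = 0.94203/1.09861 = 0.85747, i.e. 0.857 to 3 decimal places.

0.857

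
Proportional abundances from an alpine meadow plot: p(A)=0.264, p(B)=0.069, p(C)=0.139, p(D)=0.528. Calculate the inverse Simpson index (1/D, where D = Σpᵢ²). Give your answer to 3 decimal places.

2.684

D = 0.264² + 0.069² + 0.139² + 0.528² = 0.069696 + 0.004761 + 0.019321 + 0.278784 = 0.372562 (working shown to 6 dp, full precision carried).
So 1/D = 2.68412, i.e. 2.684 to 3 decimal places.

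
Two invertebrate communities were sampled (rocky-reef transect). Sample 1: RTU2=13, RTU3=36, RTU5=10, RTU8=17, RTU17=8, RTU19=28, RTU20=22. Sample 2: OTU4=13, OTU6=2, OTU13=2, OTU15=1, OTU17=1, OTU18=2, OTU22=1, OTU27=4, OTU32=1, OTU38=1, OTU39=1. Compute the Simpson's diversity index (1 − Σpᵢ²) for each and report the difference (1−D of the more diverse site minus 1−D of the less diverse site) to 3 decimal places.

Sample 1: N=134, proportions 0.09701, 0.26866, 0.07463, 0.12687, 0.0597, 0.20896, 0.16418, giving 1−D = 0.82257 (working shown to 5 dp, full precision carried).
Sample 2: N=29, proportions 0.44828, 0.06897, 0.06897, 0.03448, 0.03448, 0.06897, 0.03448, 0.13793, 0.03448, 0.03448, 0.03448, giving 1−D = 0.75862.
Difference = |0.82257 − 0.75862| = 0.06395, i.e. 0.064 to 3 decimal places.

0.064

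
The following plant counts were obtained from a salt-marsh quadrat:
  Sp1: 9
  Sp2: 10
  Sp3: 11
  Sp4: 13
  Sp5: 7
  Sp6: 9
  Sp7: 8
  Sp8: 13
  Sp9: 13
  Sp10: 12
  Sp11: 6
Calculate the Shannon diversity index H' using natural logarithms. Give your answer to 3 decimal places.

Total N = 9+10+11+13+7+9+8+13+13+12+6 = 111, so the proportions are 0.08108, 0.09009, 0.0991, 0.11712, 0.06306, 0.08108, 0.07207, 0.11712, 0.11712, 0.10811, 0.05405 (working shown to 5 dp, full precision carried).
Each pᵢ ln pᵢ term: 0.08108×(-2.51231)=-0.20370, 0.09009×(-2.40695)=-0.21684, 0.0991×(-2.31163)=-0.22908, 0.11712×(-2.14458)=-0.25117, 0.06306×(-2.76362)=-0.17428, 0.08108×(-2.51231)=-0.20370, 0.07207×(-2.63009)=-0.18956, 0.11712×(-2.14458)=-0.25117, 0.11712×(-2.14458)=-0.25117, 0.10811×(-2.22462)=-0.24050, 0.05405×(-2.91777)=-0.15772.
Sum = -2.36888, so H' = 2.369.

2.369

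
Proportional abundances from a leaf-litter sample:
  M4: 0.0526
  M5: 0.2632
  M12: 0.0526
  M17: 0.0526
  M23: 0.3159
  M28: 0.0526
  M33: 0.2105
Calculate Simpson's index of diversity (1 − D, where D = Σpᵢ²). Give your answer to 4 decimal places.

D = 0.0526² + 0.2632² + 0.0526² + 0.0526² + 0.3159² + 0.0526² + 0.2105² = 0.002767 + 0.069274 + 0.002767 + 0.002767 + 0.099793 + 0.002767 + 0.044310 = 0.224444 (working shown to 6 dp, full precision carried).
So 1 − D = 0.775556, i.e. 0.7756 to 4 decimal places.

0.7756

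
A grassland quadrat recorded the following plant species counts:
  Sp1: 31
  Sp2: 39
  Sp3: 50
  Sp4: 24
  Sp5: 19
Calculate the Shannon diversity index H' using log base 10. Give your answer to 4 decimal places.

Total N = 31+39+50+24+19 = 163, so the proportions are 0.190184, 0.239264, 0.306748, 0.147239, 0.116564 (working shown to 6 dp, full precision carried).
Each pᵢ log₁₀ pᵢ term: 0.190184×(-0.720826)=-0.137090, 0.239264×(-0.621123)=-0.148612, 0.306748×(-0.513218)=-0.157429, 0.147239×(-0.831976)=-0.122500, 0.116564×(-0.933434)=-0.108805.
Sum = -0.674435, so H' = 0.6744.

0.6744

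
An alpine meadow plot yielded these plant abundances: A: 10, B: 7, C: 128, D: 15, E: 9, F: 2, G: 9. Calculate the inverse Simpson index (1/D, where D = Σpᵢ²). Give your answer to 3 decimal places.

Total N = 10+7+128+15+9+2+9 = 180, so the proportions are 0.055556, 0.038889, 0.711111, 0.083333, 0.05, 0.011111, 0.05 (working shown to 6 dp, full precision carried).
D = 0.055556² + 0.038889² + 0.711111² + 0.083333² + 0.05² + 0.011111² + 0.05² = 0.003086 + 0.001512 + 0.505679 + 0.006944 + 0.002500 + 0.000123 + 0.002500 = 0.522346.
So 1/D = 1.91444, i.e. 1.914 to 3 decimal places.

1.914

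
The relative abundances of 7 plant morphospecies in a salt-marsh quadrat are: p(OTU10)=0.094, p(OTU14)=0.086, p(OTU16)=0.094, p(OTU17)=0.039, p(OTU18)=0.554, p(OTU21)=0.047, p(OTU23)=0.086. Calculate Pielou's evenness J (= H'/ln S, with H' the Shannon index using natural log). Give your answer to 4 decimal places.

0.7523

H' = −Σ pᵢ ln pᵢ = −((-0.222259) + (-0.210993) + (-0.222259) + (-0.126524) + (-0.327187) + (-0.143708) + (-0.210993)) = 1.463923 (working shown to 6 dp, full precision carried).
With S = 7 species, ln S = 1.945910, so J = 1.463923/1.945910 = 0.752308, i.e. 0.7523 to 4 decimal places.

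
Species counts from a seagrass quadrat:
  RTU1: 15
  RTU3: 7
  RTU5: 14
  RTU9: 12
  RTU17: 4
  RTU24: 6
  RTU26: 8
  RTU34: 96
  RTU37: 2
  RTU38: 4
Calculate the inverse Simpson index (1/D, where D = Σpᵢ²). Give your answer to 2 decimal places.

Total N = 15+7+14+12+4+6+8+96+2+4 = 168, so the proportions are 0.08929, 0.04167, 0.08333, 0.07143, 0.02381, 0.03571, 0.04762, 0.57143, 0.0119, 0.02381 (working shown to 5 dp, full precision carried).
D = 0.08929² + 0.04167² + 0.08333² + 0.07143² + 0.02381² + 0.03571² + 0.04762² + 0.57143² + 0.0119² + 0.02381² = 0.00797 + 0.00174 + 0.00694 + 0.00510 + 0.00057 + 0.00128 + 0.00227 + 0.32653 + 0.00014 + 0.00057 = 0.35310.
So 1/D = 2.8320, i.e. 2.83 to 2 decimal places.

2.83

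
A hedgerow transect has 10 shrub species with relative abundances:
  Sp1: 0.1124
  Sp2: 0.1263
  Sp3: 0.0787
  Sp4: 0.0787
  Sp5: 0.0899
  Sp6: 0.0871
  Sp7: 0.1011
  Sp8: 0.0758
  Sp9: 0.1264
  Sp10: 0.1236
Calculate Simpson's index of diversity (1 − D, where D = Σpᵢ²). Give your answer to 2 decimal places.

0.90

D = 0.1124² + 0.1263² + 0.0787² + 0.0787² + 0.0899² + 0.0871² + 0.1011² + 0.0758² + 0.1264² + 0.1236² = 0.0126 + 0.0160 + 0.0062 + 0.0062 + 0.0081 + 0.0076 + 0.0102 + 0.0057 + 0.0160 + 0.0153 = 0.1039 (working shown to 4 dp, full precision carried).
So 1 − D = 0.8961, i.e. 0.90 to 2 decimal places.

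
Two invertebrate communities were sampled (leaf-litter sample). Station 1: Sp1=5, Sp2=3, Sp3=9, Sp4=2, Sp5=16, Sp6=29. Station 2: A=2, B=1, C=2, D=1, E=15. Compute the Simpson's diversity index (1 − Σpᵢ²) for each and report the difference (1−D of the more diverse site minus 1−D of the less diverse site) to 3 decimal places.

Station 1: N=64, proportions 0.07812, 0.04688, 0.14062, 0.03125, 0.25, 0.45312, giving 1−D = 0.70312 (working shown to 5 dp, full precision carried).
Station 2: N=21, proportions 0.09524, 0.04762, 0.09524, 0.04762, 0.71429, giving 1−D = 0.46712.
Difference = |0.70312 − 0.46712| = 0.23600, i.e. 0.236 to 3 decimal places.

0.236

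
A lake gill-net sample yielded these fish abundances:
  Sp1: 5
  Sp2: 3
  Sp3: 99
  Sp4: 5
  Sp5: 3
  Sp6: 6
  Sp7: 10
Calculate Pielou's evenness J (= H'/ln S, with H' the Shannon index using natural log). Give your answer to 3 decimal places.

0.499

Total N = 5+3+99+5+3+6+10 = 131, so the proportions are 0.03817, 0.0229, 0.75573, 0.03817, 0.0229, 0.0458, 0.07634 (working shown to 5 dp, full precision carried).
H' = −Σ pᵢ ln pᵢ = −((-0.12465) + (-0.08649) + (-0.21166) + (-0.12465) + (-0.08649) + (-0.14123) + (-0.19638)) = 0.97154.
With S = 7 species, ln S = 1.94591, so J = 0.97154/1.94591 = 0.49927, i.e. 0.499 to 3 decimal places.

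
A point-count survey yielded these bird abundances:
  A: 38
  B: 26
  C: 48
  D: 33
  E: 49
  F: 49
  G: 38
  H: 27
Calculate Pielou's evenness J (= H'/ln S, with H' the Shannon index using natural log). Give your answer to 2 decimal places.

0.99

Total N = 38+26+48+33+49+49+38+27 = 308, so the proportions are 0.1234, 0.0844, 0.1558, 0.1071, 0.1591, 0.1591, 0.1234, 0.0877 (working shown to 4 dp, full precision carried).
H' = −Σ pᵢ ln pᵢ = −((-0.2582) + (-0.2087) + (-0.2897) + (-0.2393) + (-0.2925) + (-0.2925) + (-0.2582) + (-0.2134)) = 2.0523.
With S = 8 species, ln S = 2.0794, so J = 2.0523/2.0794 = 0.9870, i.e. 0.99 to 2 decimal places.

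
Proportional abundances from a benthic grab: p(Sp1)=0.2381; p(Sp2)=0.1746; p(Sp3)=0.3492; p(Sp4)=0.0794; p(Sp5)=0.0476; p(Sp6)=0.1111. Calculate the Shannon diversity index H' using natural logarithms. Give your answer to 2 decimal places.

Each pᵢ ln pᵢ term (working shown to 4 dp, full precision carried): 0.2381×(-1.4351)=-0.3417, 0.1746×(-1.7453)=-0.3047, 0.3492×(-1.0521)=-0.3674, 0.0794×(-2.5333)=-0.2011, 0.0476×(-3.0449)=-0.1449, 0.1111×(-2.1973)=-0.2441.
Sum = -1.6040, so H' = 1.60.

1.60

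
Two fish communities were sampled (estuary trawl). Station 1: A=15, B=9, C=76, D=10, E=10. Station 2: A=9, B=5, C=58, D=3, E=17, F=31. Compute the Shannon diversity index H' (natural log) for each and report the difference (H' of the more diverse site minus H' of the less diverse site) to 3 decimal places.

Station 1: N=120, proportions 0.125, 0.075, 0.63333, 0.08333, 0.08333, giving H' = 1.15763 (working shown to 5 dp, full precision carried).
Station 2: N=123, proportions 0.07317, 0.04065, 0.47154, 0.02439, 0.13821, 0.25203, giving H' = 1.38745.
Difference = |1.15763 − 1.38745| = 0.22982, i.e. 0.230 to 3 decimal places.

0.230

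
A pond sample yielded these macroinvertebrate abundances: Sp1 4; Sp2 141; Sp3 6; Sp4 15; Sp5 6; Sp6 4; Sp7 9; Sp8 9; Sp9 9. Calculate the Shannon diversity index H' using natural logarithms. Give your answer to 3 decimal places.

Total N = 4+141+6+15+6+4+9+9+9 = 203, so the proportions are 0.0197, 0.69458, 0.02956, 0.07389, 0.02956, 0.0197, 0.04433, 0.04433, 0.04433 (working shown to 5 dp, full precision carried).
Each pᵢ ln pᵢ term: 0.0197×(-3.92691)=-0.07738, 0.69458×(-0.36445)=-0.25314, 0.02956×(-3.52145)=-0.10408, 0.07389×(-2.60516)=-0.19250, 0.02956×(-3.52145)=-0.10408, 0.0197×(-3.92691)=-0.07738, 0.04433×(-3.11598)=-0.13815, 0.04433×(-3.11598)=-0.13815, 0.04433×(-3.11598)=-0.13815.
Sum = -1.22300, so H' = 1.223.

1.223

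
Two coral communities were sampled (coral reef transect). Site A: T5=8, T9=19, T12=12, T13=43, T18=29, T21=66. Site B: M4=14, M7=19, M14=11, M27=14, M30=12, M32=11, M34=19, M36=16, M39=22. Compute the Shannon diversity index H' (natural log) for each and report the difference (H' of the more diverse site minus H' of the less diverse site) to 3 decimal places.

0.598

Site A: N=177, proportions 0.0452, 0.10734, 0.0678, 0.24294, 0.16384, 0.37288, giving H' = 1.56994 (working shown to 5 dp, full precision carried).
Site B: N=138, proportions 0.10145, 0.13768, 0.07971, 0.10145, 0.08696, 0.07971, 0.13768, 0.11594, 0.15942, giving H' = 2.16842.
Difference = |1.56994 − 2.16842| = 0.59848, i.e. 0.598 to 3 decimal places.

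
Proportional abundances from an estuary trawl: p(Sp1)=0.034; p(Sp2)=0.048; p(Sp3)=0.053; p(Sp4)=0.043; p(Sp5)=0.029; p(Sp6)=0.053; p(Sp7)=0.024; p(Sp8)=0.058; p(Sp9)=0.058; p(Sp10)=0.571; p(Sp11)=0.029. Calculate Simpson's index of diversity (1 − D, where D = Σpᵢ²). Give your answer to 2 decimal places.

D = 0.034² + 0.048² + 0.053² + 0.043² + 0.029² + 0.053² + 0.024² + 0.058² + 0.058² + 0.571² + 0.029² = 0.0012 + 0.0023 + 0.0028 + 0.0018 + 0.0008 + 0.0028 + 0.0006 + 0.0034 + 0.0034 + 0.3260 + 0.0008 = 0.3460 (working shown to 4 dp, full precision carried).
So 1 − D = 0.6540, i.e. 0.65 to 2 decimal places.

0.65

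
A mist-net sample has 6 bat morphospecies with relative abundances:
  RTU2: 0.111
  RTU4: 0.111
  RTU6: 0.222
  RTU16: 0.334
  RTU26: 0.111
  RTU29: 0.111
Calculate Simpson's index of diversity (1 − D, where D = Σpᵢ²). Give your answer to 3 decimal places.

0.790

D = 0.111² + 0.111² + 0.222² + 0.334² + 0.111² + 0.111² = 0.01232 + 0.01232 + 0.04928 + 0.11156 + 0.01232 + 0.01232 = 0.21012 (working shown to 5 dp, full precision carried).
So 1 − D = 0.78988, i.e. 0.790 to 3 decimal places.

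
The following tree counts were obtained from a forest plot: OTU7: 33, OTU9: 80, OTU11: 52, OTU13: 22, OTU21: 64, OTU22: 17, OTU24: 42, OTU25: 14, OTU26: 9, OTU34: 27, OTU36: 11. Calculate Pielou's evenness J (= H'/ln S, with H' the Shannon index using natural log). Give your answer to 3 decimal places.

Total N = 33+80+52+22+64+17+42+14+9+27+11 = 371, so the proportions are 0.08895, 0.21563, 0.14016, 0.0593, 0.17251, 0.04582, 0.11321, 0.03774, 0.02426, 0.07278, 0.02965 (working shown to 5 dp, full precision carried).
H' = −Σ pᵢ ln pᵢ = −((-0.21523) + (-0.33082) + (-0.27541) + (-0.16753) + (-0.30315) + (-0.14127) + (-0.24663) + (-0.12367) + (-0.09022) + (-0.19070) + (-0.10432)) = 2.18894.
With S = 11 species, ln S = 2.39790, so J = 2.18894/2.39790 = 0.91286, i.e. 0.913 to 3 decimal places.

0.913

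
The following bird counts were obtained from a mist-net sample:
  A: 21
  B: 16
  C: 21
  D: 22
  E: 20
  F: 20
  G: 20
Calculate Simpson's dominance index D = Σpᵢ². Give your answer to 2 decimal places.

Total N = 21+16+21+22+20+20+20 = 140, so the proportions are 0.15, 0.1143, 0.15, 0.1571, 0.1429, 0.1429, 0.1429 (working shown to 4 dp, full precision carried).
D = 0.15² + 0.1143² + 0.15² + 0.1571² + 0.1429² + 0.1429² + 0.1429² = 0.0225 + 0.0131 + 0.0225 + 0.0247 + 0.0204 + 0.0204 + 0.0204 = 0.1440.
To 2 decimal places, D = 0.14.

0.14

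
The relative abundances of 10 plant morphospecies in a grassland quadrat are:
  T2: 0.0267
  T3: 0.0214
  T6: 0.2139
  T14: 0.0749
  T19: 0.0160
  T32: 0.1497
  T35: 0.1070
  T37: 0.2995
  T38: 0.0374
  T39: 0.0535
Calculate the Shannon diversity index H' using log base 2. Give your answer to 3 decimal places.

Each pᵢ log₂ pᵢ term (working shown to 5 dp, full precision carried): 0.0267×(-5.22702)=-0.13956, 0.0214×(-5.54625)=-0.11869, 0.2139×(-2.22499)=-0.47593, 0.0749×(-3.73889)=-0.28004, 0.016×(-5.96578)=-0.09545, 0.1497×(-2.73985)=-0.41016, 0.107×(-3.22432)=-0.34500, 0.2995×(-1.73937)=-0.52094, 0.0374×(-4.74082)=-0.17731, 0.0535×(-4.22432)=-0.22600.
Sum = -2.78908, so H' = 2.789.

2.789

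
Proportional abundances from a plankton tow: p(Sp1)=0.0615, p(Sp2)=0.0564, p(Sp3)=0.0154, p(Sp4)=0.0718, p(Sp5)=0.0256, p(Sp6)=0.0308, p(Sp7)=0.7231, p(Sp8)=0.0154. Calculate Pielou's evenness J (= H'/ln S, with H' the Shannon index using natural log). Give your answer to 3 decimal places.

0.523

H' = −Σ pᵢ ln pᵢ = −((-0.17151) + (-0.16217) + (-0.06427) + (-0.18911) + (-0.09383) + (-0.10719) + (-0.23443) + (-0.06427)) = 1.08678 (working shown to 5 dp, full precision carried).
With S = 8 species, ln S = 2.07944, so J = 1.08678/2.07944 = 0.52263, i.e. 0.523 to 3 decimal places.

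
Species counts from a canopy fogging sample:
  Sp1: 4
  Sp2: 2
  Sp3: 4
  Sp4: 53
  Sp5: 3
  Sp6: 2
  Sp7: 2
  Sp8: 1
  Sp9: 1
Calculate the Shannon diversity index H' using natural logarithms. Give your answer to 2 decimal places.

1.10

Total N = 4+2+4+53+3+2+2+1+1 = 72, so the proportions are 0.0556, 0.0278, 0.0556, 0.7361, 0.0417, 0.0278, 0.0278, 0.0139, 0.0139 (working shown to 4 dp, full precision carried).
Each pᵢ ln pᵢ term: 0.0556×(-2.8904)=-0.1606, 0.0278×(-3.5835)=-0.0995, 0.0556×(-2.8904)=-0.1606, 0.7361×(-0.3064)=-0.2255, 0.0417×(-3.1781)=-0.1324, 0.0278×(-3.5835)=-0.0995, 0.0278×(-3.5835)=-0.0995, 0.0139×(-4.2767)=-0.0594, 0.0139×(-4.2767)=-0.0594.
Sum = -1.0965, so H' = 1.10.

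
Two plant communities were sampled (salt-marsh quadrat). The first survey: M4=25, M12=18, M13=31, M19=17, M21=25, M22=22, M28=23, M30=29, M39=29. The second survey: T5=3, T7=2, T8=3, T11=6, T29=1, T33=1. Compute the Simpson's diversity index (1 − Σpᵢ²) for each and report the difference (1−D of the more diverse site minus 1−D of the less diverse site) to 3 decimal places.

The first survey: N=219, proportions 0.114155, 0.082192, 0.141553, 0.077626, 0.114155, 0.100457, 0.105023, 0.13242, 0.13242, giving 1−D = 0.884927 (working shown to 6 dp, full precision carried).
The second survey: N=16, proportions 0.1875, 0.125, 0.1875, 0.375, 0.0625, 0.0625, giving 1−D = 0.765625.
Difference = |0.884927 − 0.765625| = 0.119302, i.e. 0.119 to 3 decimal places.

0.119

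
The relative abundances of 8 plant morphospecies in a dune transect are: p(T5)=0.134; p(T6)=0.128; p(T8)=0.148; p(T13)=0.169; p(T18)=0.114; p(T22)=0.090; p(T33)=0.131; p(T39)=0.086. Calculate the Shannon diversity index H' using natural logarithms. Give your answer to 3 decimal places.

2.057

Each pᵢ ln pᵢ term (working shown to 5 dp, full precision carried): 0.134×(-2.00992)=-0.26933, 0.128×(-2.05573)=-0.26313, 0.148×(-1.91054)=-0.28276, 0.169×(-1.77786)=-0.30046, 0.114×(-2.17156)=-0.24756, 0.09×(-2.40795)=-0.21672, 0.131×(-2.03256)=-0.26627, 0.086×(-2.45341)=-0.21099.
Sum = -2.05721, so H' = 2.057.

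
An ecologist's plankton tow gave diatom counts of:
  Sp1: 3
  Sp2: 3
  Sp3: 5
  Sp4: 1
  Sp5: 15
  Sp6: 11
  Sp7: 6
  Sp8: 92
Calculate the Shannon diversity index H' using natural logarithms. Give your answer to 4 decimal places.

1.1745

Total N = 3+3+5+1+15+11+6+92 = 136, so the proportions are 0.022059, 0.022059, 0.036765, 0.007353, 0.110294, 0.080882, 0.044118, 0.676471 (working shown to 6 dp, full precision carried).
Each pᵢ ln pᵢ term: 0.022059×(-3.814043)=-0.084133, 0.022059×(-3.814043)=-0.084133, 0.036765×(-3.303217)=-0.121442, 0.007353×(-4.912655)=-0.036122, 0.110294×(-2.204605)=-0.243155, 0.080882×(-2.514760)=-0.203400, 0.044118×(-3.120895)=-0.137687, 0.676471×(-0.390866)=-0.264410.
Sum = -1.174482, so H' = 1.1745.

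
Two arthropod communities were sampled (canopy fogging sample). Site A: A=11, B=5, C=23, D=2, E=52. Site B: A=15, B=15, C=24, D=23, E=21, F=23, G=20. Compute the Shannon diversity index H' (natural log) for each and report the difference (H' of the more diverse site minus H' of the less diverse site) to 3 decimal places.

Site A: N=93, proportions 0.11828, 0.05376, 0.24731, 0.02151, 0.55914, giving H' = 1.16280 (working shown to 5 dp, full precision carried).
Site B: N=141, proportions 0.10638, 0.10638, 0.17021, 0.16312, 0.14894, 0.16312, 0.14184, giving H' = 1.93034.
Difference = |1.16280 − 1.93034| = 0.76754, i.e. 0.768 to 3 decimal places.

0.768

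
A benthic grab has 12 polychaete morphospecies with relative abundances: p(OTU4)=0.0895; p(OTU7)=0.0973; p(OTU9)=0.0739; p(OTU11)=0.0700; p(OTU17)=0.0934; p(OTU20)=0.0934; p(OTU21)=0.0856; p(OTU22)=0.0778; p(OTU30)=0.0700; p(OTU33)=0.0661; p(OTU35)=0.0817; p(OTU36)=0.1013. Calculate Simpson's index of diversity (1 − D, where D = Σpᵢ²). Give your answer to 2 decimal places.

0.92

D = 0.0895² + 0.0973² + 0.0739² + 0.07² + 0.0934² + 0.0934² + 0.0856² + 0.0778² + 0.07² + 0.0661² + 0.0817² + 0.1013² = 0.0080 + 0.0095 + 0.0055 + 0.0049 + 0.0087 + 0.0087 + 0.0073 + 0.0061 + 0.0049 + 0.0044 + 0.0067 + 0.0103 = 0.0849 (working shown to 4 dp, full precision carried).
So 1 − D = 0.9151, i.e. 0.92 to 2 decimal places.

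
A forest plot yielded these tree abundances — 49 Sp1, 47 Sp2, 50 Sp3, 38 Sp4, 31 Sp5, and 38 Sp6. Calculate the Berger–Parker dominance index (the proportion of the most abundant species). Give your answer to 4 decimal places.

0.1976

Total N = 49+47+50+38+31+38 = 253, so the proportions are 0.193676, 0.185771, 0.197628, 0.150198, 0.12253, 0.150198 (working shown to 6 dp, full precision carried).
The largest proportion is 0.197628, i.e. d = 0.1976 to 4 decimal places.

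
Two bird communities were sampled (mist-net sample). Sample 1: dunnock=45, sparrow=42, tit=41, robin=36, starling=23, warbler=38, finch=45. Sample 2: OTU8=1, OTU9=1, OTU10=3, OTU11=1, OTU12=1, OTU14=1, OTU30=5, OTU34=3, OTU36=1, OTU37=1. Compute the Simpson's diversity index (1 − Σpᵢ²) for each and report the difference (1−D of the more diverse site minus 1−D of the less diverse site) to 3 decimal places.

0.007

Sample 1: N=270, proportions 0.16667, 0.15556, 0.15185, 0.13333, 0.08519, 0.14074, 0.16667, giving 1−D = 0.85235 (working shown to 5 dp, full precision carried).
Sample 2: N=18, proportions 0.05556, 0.05556, 0.16667, 0.05556, 0.05556, 0.05556, 0.27778, 0.16667, 0.05556, 0.05556, giving 1−D = 0.84568.
Difference = |0.85235 − 0.84568| = 0.00667, i.e. 0.007 to 3 decimal places.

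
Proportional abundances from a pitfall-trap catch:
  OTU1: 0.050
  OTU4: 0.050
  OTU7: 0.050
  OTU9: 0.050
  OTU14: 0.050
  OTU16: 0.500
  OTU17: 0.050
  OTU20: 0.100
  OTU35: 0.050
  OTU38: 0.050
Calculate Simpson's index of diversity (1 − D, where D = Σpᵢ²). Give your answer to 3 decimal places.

D = 0.05² + 0.05² + 0.05² + 0.05² + 0.05² + 0.5² + 0.05² + 0.1² + 0.05² + 0.05² = 0.00250 + 0.00250 + 0.00250 + 0.00250 + 0.00250 + 0.25000 + 0.00250 + 0.01000 + 0.00250 + 0.00250 = 0.28000 (working shown to 5 dp, full precision carried).
So 1 − D = 0.72000, i.e. 0.720 to 3 decimal places.

0.720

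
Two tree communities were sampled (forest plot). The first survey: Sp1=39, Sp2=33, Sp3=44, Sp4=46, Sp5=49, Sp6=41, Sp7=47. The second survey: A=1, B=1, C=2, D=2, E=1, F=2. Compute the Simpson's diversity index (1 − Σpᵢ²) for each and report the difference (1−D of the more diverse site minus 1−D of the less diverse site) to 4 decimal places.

0.0403

The first survey: N=299, proportions 0.1304348, 0.1103679, 0.1471572, 0.1538462, 0.1638796, 0.1371237, 0.1571906, giving 1−D = 0.8551135 (working shown to 7 dp, full precision carried).
The second survey: N=9, proportions 0.1111111, 0.1111111, 0.2222222, 0.2222222, 0.1111111, 0.2222222, giving 1−D = 0.8148148.
Difference = |0.8551135 − 0.8148148| = 0.0402987, i.e. 0.0403 to 4 decimal places.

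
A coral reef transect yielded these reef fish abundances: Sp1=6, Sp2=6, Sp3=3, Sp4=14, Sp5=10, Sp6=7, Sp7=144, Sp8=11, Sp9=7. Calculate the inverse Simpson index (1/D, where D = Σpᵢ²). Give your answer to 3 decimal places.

2.028

Total N = 6+6+3+14+10+7+144+11+7 = 208, so the proportions are 0.028846, 0.028846, 0.014423, 0.067308, 0.048077, 0.033654, 0.692308, 0.052885, 0.033654 (working shown to 6 dp, full precision carried).
D = 0.028846² + 0.028846² + 0.014423² + 0.067308² + 0.048077² + 0.033654² + 0.692308² + 0.052885² + 0.033654² = 0.000832 + 0.000832 + 0.000208 + 0.004530 + 0.002311 + 0.001133 + 0.479290 + 0.002797 + 0.001133 = 0.493066.
So 1/D = 2.02813, i.e. 2.028 to 3 decimal places.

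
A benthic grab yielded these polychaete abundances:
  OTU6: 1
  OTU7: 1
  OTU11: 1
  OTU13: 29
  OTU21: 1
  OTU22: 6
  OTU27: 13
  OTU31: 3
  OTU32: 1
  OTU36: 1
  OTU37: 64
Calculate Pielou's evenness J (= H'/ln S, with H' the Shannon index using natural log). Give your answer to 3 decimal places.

0.583

Total N = 1+1+1+29+1+6+13+3+1+1+64 = 121, so the proportions are 0.00826, 0.00826, 0.00826, 0.23967, 0.00826, 0.04959, 0.10744, 0.02479, 0.00826, 0.00826, 0.52893 (working shown to 5 dp, full precision carried).
H' = −Σ pᵢ ln pᵢ = −((-0.03963) + (-0.03963) + (-0.03963) + (-0.34237) + (-0.03963) + (-0.14896) + (-0.23968) + (-0.09167) + (-0.03963) + (-0.03963) + (-0.33688)) = 1.39735.
With S = 11 species, ln S = 2.39790, so J = 1.39735/2.39790 = 0.58274, i.e. 0.583 to 3 decimal places.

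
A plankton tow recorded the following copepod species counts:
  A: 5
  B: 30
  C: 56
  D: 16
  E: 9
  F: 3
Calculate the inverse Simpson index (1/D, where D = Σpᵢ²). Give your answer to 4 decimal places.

3.2133

Total N = 5+30+56+16+9+3 = 119, so the proportions are 0.04201681, 0.25210084, 0.47058824, 0.13445378, 0.07563025, 0.02521008 (working shown to 8 dp, full precision carried).
D = 0.04201681² + 0.25210084² + 0.47058824² + 0.13445378² + 0.07563025² + 0.02521008² = 0.00176541 + 0.06355483 + 0.22145329 + 0.01807782 + 0.00571994 + 0.00063555 = 0.31120684.
So 1/D = 3.213297, i.e. 3.2133 to 4 decimal places.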